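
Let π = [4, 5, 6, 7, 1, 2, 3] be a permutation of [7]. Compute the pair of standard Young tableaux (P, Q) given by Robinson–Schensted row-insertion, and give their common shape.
P = [1, 2, 3, 7] / [4, 5, 6];  Q = [1, 2, 3, 4] / [5, 6, 7];  common shape = (4, 3)

Row-insert the values π_1, π_2, … into P one at a time, bumping the leftmost entry strictly greater than the inserted value down to the next row. The recording tableau Q records, in position (i, j), the step at which that cell was added to P.
  Insert 4 (step 1): P = [4];  Q = [1]
  Insert 5 (step 2): P = [4, 5];  Q = [1, 2]
  Insert 6 (step 3): P = [4, 5, 6];  Q = [1, 2, 3]
  Insert 7 (step 4): P = [4, 5, 6, 7];  Q = [1, 2, 3, 4]
  Insert 1 (step 5): P = [1, 5, 6, 7] / [4];  Q = [1, 2, 3, 4] / [5]
  Insert 2 (step 6): P = [1, 2, 6, 7] / [4, 5];  Q = [1, 2, 3, 4] / [5, 6]
  Insert 3 (step 7): P = [1, 2, 3, 7] / [4, 5, 6];  Q = [1, 2, 3, 4] / [5, 6, 7]
Final shape: (4, 3).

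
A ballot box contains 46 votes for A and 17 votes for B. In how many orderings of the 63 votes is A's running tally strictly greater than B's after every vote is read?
Strict-lead orderings = 466290066694305

Total orderings of the 63 votes with 46 for A: C(63, 46) = 1012974972473835. By the Bertrand ballot formula (Cycle Lemma / reflection principle), the number of orderings in which A is strictly ahead of B throughout is (p − q)/(p + q) · C(p + q, p) = (46 − 17)/(46 + 17) · 1012974972473835 = 466290066694305.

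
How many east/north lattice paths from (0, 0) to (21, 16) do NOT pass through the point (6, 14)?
Number of paths = 12870503310

Total paths from (0, 0) to (21, 16): C(37, 21) = 12875774670. Paths through (6, 14): (paths (0, 0) → (6, 14)) × (paths (6, 14) → (21, 16)) = C(20, 6) · C(17, 15) = 38760 · 136 = 5271360. Avoidance count = 12875774670 − 5271360 = 12870503310.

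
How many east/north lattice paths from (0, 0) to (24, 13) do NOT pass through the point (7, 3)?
Number of paths = 2550113100

Total paths from (0, 0) to (24, 13): C(37, 24) = 3562467300. Paths through (7, 3): (paths (0, 0) → (7, 3)) × (paths (7, 3) → (24, 13)) = C(10, 7) · C(27, 17) = 120 · 8436285 = 1012354200. Avoidance count = 3562467300 − 1012354200 = 2550113100.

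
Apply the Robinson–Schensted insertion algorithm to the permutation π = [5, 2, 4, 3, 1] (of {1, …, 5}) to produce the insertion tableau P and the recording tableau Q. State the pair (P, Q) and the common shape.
P = [1, 3] / [2] / [4] / [5];  Q = [1, 3] / [2] / [4] / [5];  common shape = (2, 1, 1, 1)

Row-insert the values π_1, π_2, … into P one at a time, bumping the leftmost entry strictly greater than the inserted value down to the next row. The recording tableau Q records, in position (i, j), the step at which that cell was added to P.
  Insert 5 (step 1): P = [5];  Q = [1]
  Insert 2 (step 2): P = [2] / [5];  Q = [1] / [2]
  Insert 4 (step 3): P = [2, 4] / [5];  Q = [1, 3] / [2]
  Insert 3 (step 4): P = [2, 3] / [4] / [5];  Q = [1, 3] / [2] / [4]
  Insert 1 (step 5): P = [1, 3] / [2] / [4] / [5];  Q = [1, 3] / [2] / [4] / [5]
Final shape: (2, 1, 1, 1).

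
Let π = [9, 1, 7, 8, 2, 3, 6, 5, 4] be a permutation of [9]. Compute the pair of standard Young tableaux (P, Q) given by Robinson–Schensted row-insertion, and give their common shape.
P = [1, 2, 3, 4] / [5, 8] / [6] / [7] / [9];  Q = [1, 3, 4, 7] / [2, 6] / [5] / [8] / [9];  common shape = (4, 2, 1, 1, 1)

Row-insert the values π_1, π_2, … into P one at a time, bumping the leftmost entry strictly greater than the inserted value down to the next row. The recording tableau Q records, in position (i, j), the step at which that cell was added to P.
  Insert 9 (step 1): P = [9];  Q = [1]
  Insert 1 (step 2): P = [1] / [9];  Q = [1] / [2]
  Insert 7 (step 3): P = [1, 7] / [9];  Q = [1, 3] / [2]
  Insert 8 (step 4): P = [1, 7, 8] / [9];  Q = [1, 3, 4] / [2]
  Insert 2 (step 5): P = [1, 2, 8] / [7] / [9];  Q = [1, 3, 4] / [2] / [5]
  Insert 3 (step 6): P = [1, 2, 3] / [7, 8] / [9];  Q = [1, 3, 4] / [2, 6] / [5]
  Insert 6 (step 7): P = [1, 2, 3, 6] / [7, 8] / [9];  Q = [1, 3, 4, 7] / [2, 6] / [5]
  Insert 5 (step 8): P = [1, 2, 3, 5] / [6, 8] / [7] / [9];  Q = [1, 3, 4, 7] / [2, 6] / [5] / [8]
  Insert 4 (step 9): P = [1, 2, 3, 4] / [5, 8] / [6] / [7] / [9];  Q = [1, 3, 4, 7] / [2, 6] / [5] / [8] / [9]
Final shape: (4, 2, 1, 1, 1).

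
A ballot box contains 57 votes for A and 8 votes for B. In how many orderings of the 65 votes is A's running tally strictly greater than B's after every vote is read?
Strict-lead orderings = 3804949176

Total orderings of the 65 votes with 57 for A: C(65, 57) = 5047381560. By the Bertrand ballot formula (Cycle Lemma / reflection principle), the number of orderings in which A is strictly ahead of B throughout is (p − q)/(p + q) · C(p + q, p) = (57 − 8)/(57 + 8) · 5047381560 = 3804949176.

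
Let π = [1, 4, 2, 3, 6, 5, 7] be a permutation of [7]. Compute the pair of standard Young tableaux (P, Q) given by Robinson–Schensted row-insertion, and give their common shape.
P = [1, 2, 3, 5, 7] / [4, 6];  Q = [1, 2, 4, 5, 7] / [3, 6];  common shape = (5, 2)

Row-insert the values π_1, π_2, … into P one at a time, bumping the leftmost entry strictly greater than the inserted value down to the next row. The recording tableau Q records, in position (i, j), the step at which that cell was added to P.
  Insert 1 (step 1): P = [1];  Q = [1]
  Insert 4 (step 2): P = [1, 4];  Q = [1, 2]
  Insert 2 (step 3): P = [1, 2] / [4];  Q = [1, 2] / [3]
  Insert 3 (step 4): P = [1, 2, 3] / [4];  Q = [1, 2, 4] / [3]
  Insert 6 (step 5): P = [1, 2, 3, 6] / [4];  Q = [1, 2, 4, 5] / [3]
  Insert 5 (step 6): P = [1, 2, 3, 5] / [4, 6];  Q = [1, 2, 4, 5] / [3, 6]
  Insert 7 (step 7): P = [1, 2, 3, 5, 7] / [4, 6];  Q = [1, 2, 4, 5, 7] / [3, 6]
Final shape: (5, 2).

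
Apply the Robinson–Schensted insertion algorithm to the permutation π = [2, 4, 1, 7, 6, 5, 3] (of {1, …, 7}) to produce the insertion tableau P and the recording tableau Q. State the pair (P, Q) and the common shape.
P = [1, 3, 5] / [2, 4] / [6] / [7];  Q = [1, 2, 4] / [3, 5] / [6] / [7];  common shape = (3, 2, 1, 1)

Row-insert the values π_1, π_2, … into P one at a time, bumping the leftmost entry strictly greater than the inserted value down to the next row. The recording tableau Q records, in position (i, j), the step at which that cell was added to P.
  Insert 2 (step 1): P = [2];  Q = [1]
  Insert 4 (step 2): P = [2, 4];  Q = [1, 2]
  Insert 1 (step 3): P = [1, 4] / [2];  Q = [1, 2] / [3]
  Insert 7 (step 4): P = [1, 4, 7] / [2];  Q = [1, 2, 4] / [3]
  Insert 6 (step 5): P = [1, 4, 6] / [2, 7];  Q = [1, 2, 4] / [3, 5]
  Insert 5 (step 6): P = [1, 4, 5] / [2, 6] / [7];  Q = [1, 2, 4] / [3, 5] / [6]
  Insert 3 (step 7): P = [1, 3, 5] / [2, 4] / [6] / [7];  Q = [1, 2, 4] / [3, 5] / [6] / [7]
Final shape: (3, 2, 1, 1).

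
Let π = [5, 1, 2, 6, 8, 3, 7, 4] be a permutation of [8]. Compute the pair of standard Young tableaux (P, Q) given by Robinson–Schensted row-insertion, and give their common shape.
P = [1, 2, 3, 4] / [5, 6, 7] / [8];  Q = [1, 3, 4, 5] / [2, 6, 7] / [8];  common shape = (4, 3, 1)

Row-insert the values π_1, π_2, … into P one at a time, bumping the leftmost entry strictly greater than the inserted value down to the next row. The recording tableau Q records, in position (i, j), the step at which that cell was added to P.
  Insert 5 (step 1): P = [5];  Q = [1]
  Insert 1 (step 2): P = [1] / [5];  Q = [1] / [2]
  Insert 2 (step 3): P = [1, 2] / [5];  Q = [1, 3] / [2]
  Insert 6 (step 4): P = [1, 2, 6] / [5];  Q = [1, 3, 4] / [2]
  Insert 8 (step 5): P = [1, 2, 6, 8] / [5];  Q = [1, 3, 4, 5] / [2]
  Insert 3 (step 6): P = [1, 2, 3, 8] / [5, 6];  Q = [1, 3, 4, 5] / [2, 6]
  Insert 7 (step 7): P = [1, 2, 3, 7] / [5, 6, 8];  Q = [1, 3, 4, 5] / [2, 6, 7]
  Insert 4 (step 8): P = [1, 2, 3, 4] / [5, 6, 7] / [8];  Q = [1, 3, 4, 5] / [2, 6, 7] / [8]
Final shape: (4, 3, 1).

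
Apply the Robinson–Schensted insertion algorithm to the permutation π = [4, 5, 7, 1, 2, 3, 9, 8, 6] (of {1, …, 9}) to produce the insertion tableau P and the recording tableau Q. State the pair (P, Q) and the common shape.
P = [1, 2, 3, 6] / [4, 5, 7, 8] / [9];  Q = [1, 2, 3, 7] / [4, 5, 6, 8] / [9];  common shape = (4, 4, 1)

Row-insert the values π_1, π_2, … into P one at a time, bumping the leftmost entry strictly greater than the inserted value down to the next row. The recording tableau Q records, in position (i, j), the step at which that cell was added to P.
  Insert 4 (step 1): P = [4];  Q = [1]
  Insert 5 (step 2): P = [4, 5];  Q = [1, 2]
  Insert 7 (step 3): P = [4, 5, 7];  Q = [1, 2, 3]
  Insert 1 (step 4): P = [1, 5, 7] / [4];  Q = [1, 2, 3] / [4]
  Insert 2 (step 5): P = [1, 2, 7] / [4, 5];  Q = [1, 2, 3] / [4, 5]
  Insert 3 (step 6): P = [1, 2, 3] / [4, 5, 7];  Q = [1, 2, 3] / [4, 5, 6]
  Insert 9 (step 7): P = [1, 2, 3, 9] / [4, 5, 7];  Q = [1, 2, 3, 7] / [4, 5, 6]
  Insert 8 (step 8): P = [1, 2, 3, 8] / [4, 5, 7, 9];  Q = [1, 2, 3, 7] / [4, 5, 6, 8]
  Insert 6 (step 9): P = [1, 2, 3, 6] / [4, 5, 7, 8] / [9];  Q = [1, 2, 3, 7] / [4, 5, 6, 8] / [9]
Final shape: (4, 4, 1).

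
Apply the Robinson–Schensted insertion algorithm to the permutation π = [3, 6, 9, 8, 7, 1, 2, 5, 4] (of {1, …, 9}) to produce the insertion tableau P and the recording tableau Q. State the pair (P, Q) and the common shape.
P = [1, 2, 4] / [3, 5, 7] / [6] / [8] / [9];  Q = [1, 2, 3] / [4, 7, 8] / [5] / [6] / [9];  common shape = (3, 3, 1, 1, 1)

Row-insert the values π_1, π_2, … into P one at a time, bumping the leftmost entry strictly greater than the inserted value down to the next row. The recording tableau Q records, in position (i, j), the step at which that cell was added to P.
  Insert 3 (step 1): P = [3];  Q = [1]
  Insert 6 (step 2): P = [3, 6];  Q = [1, 2]
  Insert 9 (step 3): P = [3, 6, 9];  Q = [1, 2, 3]
  Insert 8 (step 4): P = [3, 6, 8] / [9];  Q = [1, 2, 3] / [4]
  Insert 7 (step 5): P = [3, 6, 7] / [8] / [9];  Q = [1, 2, 3] / [4] / [5]
  Insert 1 (step 6): P = [1, 6, 7] / [3] / [8] / [9];  Q = [1, 2, 3] / [4] / [5] / [6]
  Insert 2 (step 7): P = [1, 2, 7] / [3, 6] / [8] / [9];  Q = [1, 2, 3] / [4, 7] / [5] / [6]
  Insert 5 (step 8): P = [1, 2, 5] / [3, 6, 7] / [8] / [9];  Q = [1, 2, 3] / [4, 7, 8] / [5] / [6]
  Insert 4 (step 9): P = [1, 2, 4] / [3, 5, 7] / [6] / [8] / [9];  Q = [1, 2, 3] / [4, 7, 8] / [5] / [6] / [9]
Final shape: (3, 3, 1, 1, 1).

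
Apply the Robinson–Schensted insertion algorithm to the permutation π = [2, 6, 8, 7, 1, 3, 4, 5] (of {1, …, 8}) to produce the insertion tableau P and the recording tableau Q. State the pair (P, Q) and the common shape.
P = [1, 3, 4, 5] / [2, 6, 7] / [8];  Q = [1, 2, 3, 8] / [4, 6, 7] / [5];  common shape = (4, 3, 1)

Row-insert the values π_1, π_2, … into P one at a time, bumping the leftmost entry strictly greater than the inserted value down to the next row. The recording tableau Q records, in position (i, j), the step at which that cell was added to P.
  Insert 2 (step 1): P = [2];  Q = [1]
  Insert 6 (step 2): P = [2, 6];  Q = [1, 2]
  Insert 8 (step 3): P = [2, 6, 8];  Q = [1, 2, 3]
  Insert 7 (step 4): P = [2, 6, 7] / [8];  Q = [1, 2, 3] / [4]
  Insert 1 (step 5): P = [1, 6, 7] / [2] / [8];  Q = [1, 2, 3] / [4] / [5]
  Insert 3 (step 6): P = [1, 3, 7] / [2, 6] / [8];  Q = [1, 2, 3] / [4, 6] / [5]
  Insert 4 (step 7): P = [1, 3, 4] / [2, 6, 7] / [8];  Q = [1, 2, 3] / [4, 6, 7] / [5]
  Insert 5 (step 8): P = [1, 3, 4, 5] / [2, 6, 7] / [8];  Q = [1, 2, 3, 8] / [4, 6, 7] / [5]
Final shape: (4, 3, 1).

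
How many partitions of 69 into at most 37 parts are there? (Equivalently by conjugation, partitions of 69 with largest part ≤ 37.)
p(69, parts ≤ 37) = 3518874

Use the recurrence p(n, m) = p(n, m−1) + p(n−m, m): either the largest part is < m (count p(n, m−1)) or the largest part is exactly m (remove one copy of m, count p(n−m, m)). With p(0, ·) = 1 this gives p(69, parts ≤ 37) = 3518874. (By conjugating Young diagrams, this also counts partitions of 69 into at most 37 parts.)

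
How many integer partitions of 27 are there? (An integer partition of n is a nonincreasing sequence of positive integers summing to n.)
p(27) = 3010

Compute p(n) via the recurrence p(n, m) = p(n, m−1) + p(n−m, m), where p(n, m) counts partitions of n with all parts ≤ m and p(n) = p(n, n). The base cases are p(0, m) = 1 and p(n, 0) = 0 for n > 0. Filling the table yields p(27) = 3010. (Euler's pentagonal recurrence is an alternative.)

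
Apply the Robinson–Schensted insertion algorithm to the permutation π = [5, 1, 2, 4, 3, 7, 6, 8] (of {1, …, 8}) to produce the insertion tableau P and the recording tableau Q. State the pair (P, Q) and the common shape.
P = [1, 2, 3, 6, 8] / [4, 7] / [5];  Q = [1, 3, 4, 6, 8] / [2, 7] / [5];  common shape = (5, 2, 1)

Row-insert the values π_1, π_2, … into P one at a time, bumping the leftmost entry strictly greater than the inserted value down to the next row. The recording tableau Q records, in position (i, j), the step at which that cell was added to P.
  Insert 5 (step 1): P = [5];  Q = [1]
  Insert 1 (step 2): P = [1] / [5];  Q = [1] / [2]
  Insert 2 (step 3): P = [1, 2] / [5];  Q = [1, 3] / [2]
  Insert 4 (step 4): P = [1, 2, 4] / [5];  Q = [1, 3, 4] / [2]
  Insert 3 (step 5): P = [1, 2, 3] / [4] / [5];  Q = [1, 3, 4] / [2] / [5]
  Insert 7 (step 6): P = [1, 2, 3, 7] / [4] / [5];  Q = [1, 3, 4, 6] / [2] / [5]
  Insert 6 (step 7): P = [1, 2, 3, 6] / [4, 7] / [5];  Q = [1, 3, 4, 6] / [2, 7] / [5]
  Insert 8 (step 8): P = [1, 2, 3, 6, 8] / [4, 7] / [5];  Q = [1, 3, 4, 6, 8] / [2, 7] / [5]
Final shape: (5, 2, 1).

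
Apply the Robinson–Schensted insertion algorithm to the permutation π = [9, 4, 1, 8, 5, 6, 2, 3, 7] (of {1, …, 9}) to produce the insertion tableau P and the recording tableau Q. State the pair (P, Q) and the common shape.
P = [1, 2, 3, 7] / [4, 5, 6] / [8] / [9];  Q = [1, 4, 6, 9] / [2, 5, 8] / [3] / [7];  common shape = (4, 3, 1, 1)

Row-insert the values π_1, π_2, … into P one at a time, bumping the leftmost entry strictly greater than the inserted value down to the next row. The recording tableau Q records, in position (i, j), the step at which that cell was added to P.
  Insert 9 (step 1): P = [9];  Q = [1]
  Insert 4 (step 2): P = [4] / [9];  Q = [1] / [2]
  Insert 1 (step 3): P = [1] / [4] / [9];  Q = [1] / [2] / [3]
  Insert 8 (step 4): P = [1, 8] / [4] / [9];  Q = [1, 4] / [2] / [3]
  Insert 5 (step 5): P = [1, 5] / [4, 8] / [9];  Q = [1, 4] / [2, 5] / [3]
  Insert 6 (step 6): P = [1, 5, 6] / [4, 8] / [9];  Q = [1, 4, 6] / [2, 5] / [3]
  Insert 2 (step 7): P = [1, 2, 6] / [4, 5] / [8] / [9];  Q = [1, 4, 6] / [2, 5] / [3] / [7]
  Insert 3 (step 8): P = [1, 2, 3] / [4, 5, 6] / [8] / [9];  Q = [1, 4, 6] / [2, 5, 8] / [3] / [7]
  Insert 7 (step 9): P = [1, 2, 3, 7] / [4, 5, 6] / [8] / [9];  Q = [1, 4, 6, 9] / [2, 5, 8] / [3] / [7]
Final shape: (4, 3, 1, 1).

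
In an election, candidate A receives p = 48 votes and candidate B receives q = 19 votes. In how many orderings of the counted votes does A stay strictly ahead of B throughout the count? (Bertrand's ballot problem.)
Strict-lead orderings = 10453669804277700

Total orderings of the 67 votes with 48 for A: C(67, 48) = 24151581961607100. By the Bertrand ballot formula (Cycle Lemma / reflection principle), the number of orderings in which A is strictly ahead of B throughout is (p − q)/(p + q) · C(p + q, p) = (48 − 19)/(48 + 19) · 24151581961607100 = 10453669804277700.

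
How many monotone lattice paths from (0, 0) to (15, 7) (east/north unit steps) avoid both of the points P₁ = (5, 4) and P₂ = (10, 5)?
Number of paths = 87321

Inclusion–exclusion. Total paths: C(22, 15) = 170544. Through P₁: C(9, 5)·C(13, 10) = 36036. Through P₂: C(15, 10)·C(7, 5) = 63063. Since P₁ is strictly southwest of P₂, a monotone path through both must visit P₁ then P₂; paths through both = C(9, 5)·C(6, 5)·C(7, 5) = 15876. Avoid both = 170544 − 36036 − 63063 + 15876 = 87321.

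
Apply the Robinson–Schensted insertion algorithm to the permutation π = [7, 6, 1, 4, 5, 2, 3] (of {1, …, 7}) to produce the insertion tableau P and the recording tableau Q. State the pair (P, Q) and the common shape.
P = [1, 2, 3] / [4, 5] / [6] / [7];  Q = [1, 4, 5] / [2, 7] / [3] / [6];  common shape = (3, 2, 1, 1)

Row-insert the values π_1, π_2, … into P one at a time, bumping the leftmost entry strictly greater than the inserted value down to the next row. The recording tableau Q records, in position (i, j), the step at which that cell was added to P.
  Insert 7 (step 1): P = [7];  Q = [1]
  Insert 6 (step 2): P = [6] / [7];  Q = [1] / [2]
  Insert 1 (step 3): P = [1] / [6] / [7];  Q = [1] / [2] / [3]
  Insert 4 (step 4): P = [1, 4] / [6] / [7];  Q = [1, 4] / [2] / [3]
  Insert 5 (step 5): P = [1, 4, 5] / [6] / [7];  Q = [1, 4, 5] / [2] / [3]
  Insert 2 (step 6): P = [1, 2, 5] / [4] / [6] / [7];  Q = [1, 4, 5] / [2] / [3] / [6]
  Insert 3 (step 7): P = [1, 2, 3] / [4, 5] / [6] / [7];  Q = [1, 4, 5] / [2, 7] / [3] / [6]
Final shape: (3, 2, 1, 1).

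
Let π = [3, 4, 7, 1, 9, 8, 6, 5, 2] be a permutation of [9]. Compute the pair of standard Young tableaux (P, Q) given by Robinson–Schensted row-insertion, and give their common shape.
P = [1, 2, 5, 8] / [3, 4] / [6] / [7] / [9];  Q = [1, 2, 3, 5] / [4, 6] / [7] / [8] / [9];  common shape = (4, 2, 1, 1, 1)

Row-insert the values π_1, π_2, … into P one at a time, bumping the leftmost entry strictly greater than the inserted value down to the next row. The recording tableau Q records, in position (i, j), the step at which that cell was added to P.
  Insert 3 (step 1): P = [3];  Q = [1]
  Insert 4 (step 2): P = [3, 4];  Q = [1, 2]
  Insert 7 (step 3): P = [3, 4, 7];  Q = [1, 2, 3]
  Insert 1 (step 4): P = [1, 4, 7] / [3];  Q = [1, 2, 3] / [4]
  Insert 9 (step 5): P = [1, 4, 7, 9] / [3];  Q = [1, 2, 3, 5] / [4]
  Insert 8 (step 6): P = [1, 4, 7, 8] / [3, 9];  Q = [1, 2, 3, 5] / [4, 6]
  Insert 6 (step 7): P = [1, 4, 6, 8] / [3, 7] / [9];  Q = [1, 2, 3, 5] / [4, 6] / [7]
  Insert 5 (step 8): P = [1, 4, 5, 8] / [3, 6] / [7] / [9];  Q = [1, 2, 3, 5] / [4, 6] / [7] / [8]
  Insert 2 (step 9): P = [1, 2, 5, 8] / [3, 4] / [6] / [7] / [9];  Q = [1, 2, 3, 5] / [4, 6] / [7] / [8] / [9]
Final shape: (4, 2, 1, 1, 1).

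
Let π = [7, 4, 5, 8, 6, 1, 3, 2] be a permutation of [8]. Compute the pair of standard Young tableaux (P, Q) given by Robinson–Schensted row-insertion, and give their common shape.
P = [1, 2, 6] / [3, 5] / [4, 8] / [7];  Q = [1, 3, 4] / [2, 5] / [6, 7] / [8];  common shape = (3, 2, 2, 1)

Row-insert the values π_1, π_2, … into P one at a time, bumping the leftmost entry strictly greater than the inserted value down to the next row. The recording tableau Q records, in position (i, j), the step at which that cell was added to P.
  Insert 7 (step 1): P = [7];  Q = [1]
  Insert 4 (step 2): P = [4] / [7];  Q = [1] / [2]
  Insert 5 (step 3): P = [4, 5] / [7];  Q = [1, 3] / [2]
  Insert 8 (step 4): P = [4, 5, 8] / [7];  Q = [1, 3, 4] / [2]
  Insert 6 (step 5): P = [4, 5, 6] / [7, 8];  Q = [1, 3, 4] / [2, 5]
  Insert 1 (step 6): P = [1, 5, 6] / [4, 8] / [7];  Q = [1, 3, 4] / [2, 5] / [6]
  Insert 3 (step 7): P = [1, 3, 6] / [4, 5] / [7, 8];  Q = [1, 3, 4] / [2, 5] / [6, 7]
  Insert 2 (step 8): P = [1, 2, 6] / [3, 5] / [4, 8] / [7];  Q = [1, 3, 4] / [2, 5] / [6, 7] / [8]
Final shape: (3, 2, 2, 1).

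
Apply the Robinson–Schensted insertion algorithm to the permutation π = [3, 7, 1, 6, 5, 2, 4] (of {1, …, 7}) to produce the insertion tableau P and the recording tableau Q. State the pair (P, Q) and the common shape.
P = [1, 2, 4] / [3, 5] / [6] / [7];  Q = [1, 2, 7] / [3, 4] / [5] / [6];  common shape = (3, 2, 1, 1)

Row-insert the values π_1, π_2, … into P one at a time, bumping the leftmost entry strictly greater than the inserted value down to the next row. The recording tableau Q records, in position (i, j), the step at which that cell was added to P.
  Insert 3 (step 1): P = [3];  Q = [1]
  Insert 7 (step 2): P = [3, 7];  Q = [1, 2]
  Insert 1 (step 3): P = [1, 7] / [3];  Q = [1, 2] / [3]
  Insert 6 (step 4): P = [1, 6] / [3, 7];  Q = [1, 2] / [3, 4]
  Insert 5 (step 5): P = [1, 5] / [3, 6] / [7];  Q = [1, 2] / [3, 4] / [5]
  Insert 2 (step 6): P = [1, 2] / [3, 5] / [6] / [7];  Q = [1, 2] / [3, 4] / [5] / [6]
  Insert 4 (step 7): P = [1, 2, 4] / [3, 5] / [6] / [7];  Q = [1, 2, 7] / [3, 4] / [5] / [6]
Final shape: (3, 2, 1, 1).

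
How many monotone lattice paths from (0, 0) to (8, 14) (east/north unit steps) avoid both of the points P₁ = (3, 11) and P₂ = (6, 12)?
Number of paths = 196738

Inclusion–exclusion. Total paths: C(22, 8) = 319770. Through P₁: C(14, 3)·C(8, 5) = 20384. Through P₂: C(18, 6)·C(4, 2) = 111384. Since P₁ is strictly southwest of P₂, a monotone path through both must visit P₁ then P₂; paths through both = C(14, 3)·C(4, 3)·C(4, 2) = 8736. Avoid both = 319770 − 20384 − 111384 + 8736 = 196738.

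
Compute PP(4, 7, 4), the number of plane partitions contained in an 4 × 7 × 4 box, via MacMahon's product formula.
PP(4, 7, 4) = 44537922

Evaluate the triple product over i = 1..4, j = 1..7, k = 1..4. The factors are (2/1) · (3/2) · (4/3) · (5/4) · (3/2) · (4/3) · (5/4) · (6/5) · … (112 factors total). The numerators and denominators telescope so the product is an integer; carrying out the multiplication exactly gives PP(4, 7, 4) = 44537922.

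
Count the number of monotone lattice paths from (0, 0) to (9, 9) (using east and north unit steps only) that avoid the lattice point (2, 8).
Number of paths = 48260

Total paths from (0, 0) to (9, 9): C(18, 9) = 48620. Paths through (2, 8): (paths (0, 0) → (2, 8)) × (paths (2, 8) → (9, 9)) = C(10, 2) · C(8, 7) = 45 · 8 = 360. Avoidance count = 48620 − 360 = 48260.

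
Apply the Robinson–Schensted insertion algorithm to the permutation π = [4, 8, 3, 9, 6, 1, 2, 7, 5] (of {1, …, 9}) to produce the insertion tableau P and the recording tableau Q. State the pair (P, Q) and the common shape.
P = [1, 2, 5] / [3, 6, 7] / [4, 8, 9];  Q = [1, 2, 4] / [3, 5, 8] / [6, 7, 9];  common shape = (3, 3, 3)

Row-insert the values π_1, π_2, … into P one at a time, bumping the leftmost entry strictly greater than the inserted value down to the next row. The recording tableau Q records, in position (i, j), the step at which that cell was added to P.
  Insert 4 (step 1): P = [4];  Q = [1]
  Insert 8 (step 2): P = [4, 8];  Q = [1, 2]
  Insert 3 (step 3): P = [3, 8] / [4];  Q = [1, 2] / [3]
  Insert 9 (step 4): P = [3, 8, 9] / [4];  Q = [1, 2, 4] / [3]
  Insert 6 (step 5): P = [3, 6, 9] / [4, 8];  Q = [1, 2, 4] / [3, 5]
  Insert 1 (step 6): P = [1, 6, 9] / [3, 8] / [4];  Q = [1, 2, 4] / [3, 5] / [6]
  Insert 2 (step 7): P = [1, 2, 9] / [3, 6] / [4, 8];  Q = [1, 2, 4] / [3, 5] / [6, 7]
  Insert 7 (step 8): P = [1, 2, 7] / [3, 6, 9] / [4, 8];  Q = [1, 2, 4] / [3, 5, 8] / [6, 7]
  Insert 5 (step 9): P = [1, 2, 5] / [3, 6, 7] / [4, 8, 9];  Q = [1, 2, 4] / [3, 5, 8] / [6, 7, 9]
Final shape: (3, 3, 3).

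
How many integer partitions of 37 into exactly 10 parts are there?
p(37, 10 parts) = 2112

Partitions of n into exactly k parts are in bijection with partitions of n − k into at most k parts (subtract 1 from each part). So p(37, exactly 10) = p(27, parts ≤ 10). Computing via the recurrence p(m, j) = p(m, j−1) + p(m−j, j) gives 2112.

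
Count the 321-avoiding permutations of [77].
C_77 = 18793142726809884575211361279087545193250040

These 321-avoiding permutations are counted by the Catalan number C_n = (1/(n + 1)) · C(2n, n). For n = 77: C_77 = (1/78) · C(154, 77) = 1465865132691170996866486179768828525073503120/78 = 18793142726809884575211361279087545193250040.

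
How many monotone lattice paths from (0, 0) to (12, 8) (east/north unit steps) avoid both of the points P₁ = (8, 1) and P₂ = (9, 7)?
Number of paths = 77492

Inclusion–exclusion. Total paths: C(20, 12) = 125970. Through P₁: C(9, 8)·C(11, 4) = 2970. Through P₂: C(16, 9)·C(4, 3) = 45760. Since P₁ is strictly southwest of P₂, a monotone path through both must visit P₁ then P₂; paths through both = C(9, 8)·C(7, 1)·C(4, 3) = 252. Avoid both = 125970 − 2970 − 45760 + 252 = 77492.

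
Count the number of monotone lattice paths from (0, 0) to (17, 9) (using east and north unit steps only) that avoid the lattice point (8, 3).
Number of paths = 2298725

Total paths from (0, 0) to (17, 9): C(26, 17) = 3124550. Paths through (8, 3): (paths (0, 0) → (8, 3)) × (paths (8, 3) → (17, 9)) = C(11, 8) · C(15, 9) = 165 · 5005 = 825825. Avoidance count = 3124550 − 825825 = 2298725.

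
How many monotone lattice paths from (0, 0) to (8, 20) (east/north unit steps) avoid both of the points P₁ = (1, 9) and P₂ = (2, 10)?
Number of paths = 2421497

Inclusion–exclusion. Total paths: C(28, 8) = 3108105. Through P₁: C(10, 1)·C(18, 7) = 318240. Through P₂: C(12, 2)·C(16, 6) = 528528. Since P₁ is strictly southwest of P₂, a monotone path through both must visit P₁ then P₂; paths through both = C(10, 1)·C(2, 1)·C(16, 6) = 160160. Avoid both = 3108105 − 318240 − 528528 + 160160 = 2421497.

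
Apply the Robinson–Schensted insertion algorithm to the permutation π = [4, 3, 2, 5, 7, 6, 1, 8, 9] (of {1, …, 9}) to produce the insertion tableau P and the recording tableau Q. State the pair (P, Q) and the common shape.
P = [1, 5, 6, 8, 9] / [2, 7] / [3] / [4];  Q = [1, 4, 5, 8, 9] / [2, 6] / [3] / [7];  common shape = (5, 2, 1, 1)

Row-insert the values π_1, π_2, … into P one at a time, bumping the leftmost entry strictly greater than the inserted value down to the next row. The recording tableau Q records, in position (i, j), the step at which that cell was added to P.
  Insert 4 (step 1): P = [4];  Q = [1]
  Insert 3 (step 2): P = [3] / [4];  Q = [1] / [2]
  Insert 2 (step 3): P = [2] / [3] / [4];  Q = [1] / [2] / [3]
  Insert 5 (step 4): P = [2, 5] / [3] / [4];  Q = [1, 4] / [2] / [3]
  Insert 7 (step 5): P = [2, 5, 7] / [3] / [4];  Q = [1, 4, 5] / [2] / [3]
  Insert 6 (step 6): P = [2, 5, 6] / [3, 7] / [4];  Q = [1, 4, 5] / [2, 6] / [3]
  Insert 1 (step 7): P = [1, 5, 6] / [2, 7] / [3] / [4];  Q = [1, 4, 5] / [2, 6] / [3] / [7]
  Insert 8 (step 8): P = [1, 5, 6, 8] / [2, 7] / [3] / [4];  Q = [1, 4, 5, 8] / [2, 6] / [3] / [7]
  Insert 9 (step 9): P = [1, 5, 6, 8, 9] / [2, 7] / [3] / [4];  Q = [1, 4, 5, 8, 9] / [2, 6] / [3] / [7]
Final shape: (5, 2, 1, 1).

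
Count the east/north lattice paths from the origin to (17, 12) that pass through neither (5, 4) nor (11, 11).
Number of paths = 32599203

Inclusion–exclusion. Total paths: C(29, 17) = 51895935. Through P₁: C(9, 5)·C(20, 12) = 15872220. Through P₂: C(22, 11)·C(7, 6) = 4938024. Since P₁ is strictly southwest of P₂, a monotone path through both must visit P₁ then P₂; paths through both = C(9, 5)·C(13, 6)·C(7, 6) = 1513512. Avoid both = 51895935 − 15872220 − 4938024 + 1513512 = 32599203.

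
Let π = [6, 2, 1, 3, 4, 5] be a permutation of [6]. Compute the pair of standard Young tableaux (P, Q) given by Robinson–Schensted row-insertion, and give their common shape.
P = [1, 3, 4, 5] / [2] / [6];  Q = [1, 4, 5, 6] / [2] / [3];  common shape = (4, 1, 1)

Row-insert the values π_1, π_2, … into P one at a time, bumping the leftmost entry strictly greater than the inserted value down to the next row. The recording tableau Q records, in position (i, j), the step at which that cell was added to P.
  Insert 6 (step 1): P = [6];  Q = [1]
  Insert 2 (step 2): P = [2] / [6];  Q = [1] / [2]
  Insert 1 (step 3): P = [1] / [2] / [6];  Q = [1] / [2] / [3]
  Insert 3 (step 4): P = [1, 3] / [2] / [6];  Q = [1, 4] / [2] / [3]
  Insert 4 (step 5): P = [1, 3, 4] / [2] / [6];  Q = [1, 4, 5] / [2] / [3]
  Insert 5 (step 6): P = [1, 3, 4, 5] / [2] / [6];  Q = [1, 4, 5, 6] / [2] / [3]
Final shape: (4, 1, 1).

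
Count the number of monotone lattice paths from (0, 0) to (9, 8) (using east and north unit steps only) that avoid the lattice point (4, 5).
Number of paths = 17254

Total paths from (0, 0) to (9, 8): C(17, 9) = 24310. Paths through (4, 5): (paths (0, 0) → (4, 5)) × (paths (4, 5) → (9, 8)) = C(9, 4) · C(8, 5) = 126 · 56 = 7056. Avoidance count = 24310 − 7056 = 17254.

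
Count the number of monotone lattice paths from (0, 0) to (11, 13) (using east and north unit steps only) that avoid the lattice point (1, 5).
Number of paths = 2233596

Total paths from (0, 0) to (11, 13): C(24, 11) = 2496144. Paths through (1, 5): (paths (0, 0) → (1, 5)) × (paths (1, 5) → (11, 13)) = C(6, 1) · C(18, 10) = 6 · 43758 = 262548. Avoidance count = 2496144 − 262548 = 2233596.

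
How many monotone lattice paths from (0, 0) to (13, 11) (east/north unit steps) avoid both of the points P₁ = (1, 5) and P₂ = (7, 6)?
Number of paths = 1611372

Inclusion–exclusion. Total paths: C(24, 13) = 2496144. Through P₁: C(6, 1)·C(18, 12) = 111384. Through P₂: C(13, 7)·C(11, 6) = 792792. Since P₁ is strictly southwest of P₂, a monotone path through both must visit P₁ then P₂; paths through both = C(6, 1)·C(7, 6)·C(11, 6) = 19404. Avoid both = 2496144 − 111384 − 792792 + 19404 = 1611372.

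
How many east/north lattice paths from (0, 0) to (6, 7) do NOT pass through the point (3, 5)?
Number of paths = 1156

Total paths from (0, 0) to (6, 7): C(13, 6) = 1716. Paths through (3, 5): (paths (0, 0) → (3, 5)) × (paths (3, 5) → (6, 7)) = C(8, 3) · C(5, 3) = 56 · 10 = 560. Avoidance count = 1716 − 560 = 1156.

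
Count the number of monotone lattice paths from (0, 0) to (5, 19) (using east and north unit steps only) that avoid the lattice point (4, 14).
Number of paths = 24144

Total paths from (0, 0) to (5, 19): C(24, 5) = 42504. Paths through (4, 14): (paths (0, 0) → (4, 14)) × (paths (4, 14) → (5, 19)) = C(18, 4) · C(6, 1) = 3060 · 6 = 18360. Avoidance count = 42504 − 18360 = 24144.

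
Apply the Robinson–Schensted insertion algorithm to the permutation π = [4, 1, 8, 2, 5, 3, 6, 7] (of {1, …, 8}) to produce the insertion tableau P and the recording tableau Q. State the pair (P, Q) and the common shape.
P = [1, 2, 3, 6, 7] / [4, 5] / [8];  Q = [1, 3, 5, 7, 8] / [2, 4] / [6];  common shape = (5, 2, 1)

Row-insert the values π_1, π_2, … into P one at a time, bumping the leftmost entry strictly greater than the inserted value down to the next row. The recording tableau Q records, in position (i, j), the step at which that cell was added to P.
  Insert 4 (step 1): P = [4];  Q = [1]
  Insert 1 (step 2): P = [1] / [4];  Q = [1] / [2]
  Insert 8 (step 3): P = [1, 8] / [4];  Q = [1, 3] / [2]
  Insert 2 (step 4): P = [1, 2] / [4, 8];  Q = [1, 3] / [2, 4]
  Insert 5 (step 5): P = [1, 2, 5] / [4, 8];  Q = [1, 3, 5] / [2, 4]
  Insert 3 (step 6): P = [1, 2, 3] / [4, 5] / [8];  Q = [1, 3, 5] / [2, 4] / [6]
  Insert 6 (step 7): P = [1, 2, 3, 6] / [4, 5] / [8];  Q = [1, 3, 5, 7] / [2, 4] / [6]
  Insert 7 (step 8): P = [1, 2, 3, 6, 7] / [4, 5] / [8];  Q = [1, 3, 5, 7, 8] / [2, 4] / [6]
Final shape: (5, 2, 1).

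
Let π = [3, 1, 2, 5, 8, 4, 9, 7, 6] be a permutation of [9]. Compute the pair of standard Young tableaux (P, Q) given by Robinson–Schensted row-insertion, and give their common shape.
P = [1, 2, 4, 6, 9] / [3, 5, 7] / [8];  Q = [1, 3, 4, 5, 7] / [2, 6, 8] / [9];  common shape = (5, 3, 1)

Row-insert the values π_1, π_2, … into P one at a time, bumping the leftmost entry strictly greater than the inserted value down to the next row. The recording tableau Q records, in position (i, j), the step at which that cell was added to P.
  Insert 3 (step 1): P = [3];  Q = [1]
  Insert 1 (step 2): P = [1] / [3];  Q = [1] / [2]
  Insert 2 (step 3): P = [1, 2] / [3];  Q = [1, 3] / [2]
  Insert 5 (step 4): P = [1, 2, 5] / [3];  Q = [1, 3, 4] / [2]
  Insert 8 (step 5): P = [1, 2, 5, 8] / [3];  Q = [1, 3, 4, 5] / [2]
  Insert 4 (step 6): P = [1, 2, 4, 8] / [3, 5];  Q = [1, 3, 4, 5] / [2, 6]
  Insert 9 (step 7): P = [1, 2, 4, 8, 9] / [3, 5];  Q = [1, 3, 4, 5, 7] / [2, 6]
  Insert 7 (step 8): P = [1, 2, 4, 7, 9] / [3, 5, 8];  Q = [1, 3, 4, 5, 7] / [2, 6, 8]
  Insert 6 (step 9): P = [1, 2, 4, 6, 9] / [3, 5, 7] / [8];  Q = [1, 3, 4, 5, 7] / [2, 6, 8] / [9]
Final shape: (5, 3, 1).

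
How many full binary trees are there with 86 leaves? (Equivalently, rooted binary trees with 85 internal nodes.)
C_85 = 1063353702922273835973036658043476458723103404520

These full binary trees are counted by the Catalan number C_n = (1/(n + 1)) · C(2n, n). For n = 85: C_85 = (1/86) · C(170, 85) = 91448418451315549893681152591738975450186892788720/86 = 1063353702922273835973036658043476458723103404520.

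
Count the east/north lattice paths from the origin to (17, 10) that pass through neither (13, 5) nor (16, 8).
Number of paths = 5664384

Inclusion–exclusion. Total paths: C(27, 17) = 8436285. Through P₁: C(18, 13)·C(9, 4) = 1079568. Through P₂: C(24, 16)·C(3, 1) = 2206413. Since P₁ is strictly southwest of P₂, a monotone path through both must visit P₁ then P₂; paths through both = C(18, 13)·C(6, 3)·C(3, 1) = 514080. Avoid both = 8436285 − 1079568 − 2206413 + 514080 = 5664384.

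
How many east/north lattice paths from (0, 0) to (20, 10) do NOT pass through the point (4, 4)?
Number of paths = 24822105

Total paths from (0, 0) to (20, 10): C(30, 20) = 30045015. Paths through (4, 4): (paths (0, 0) → (4, 4)) × (paths (4, 4) → (20, 10)) = C(8, 4) · C(22, 16) = 70 · 74613 = 5222910. Avoidance count = 30045015 − 5222910 = 24822105.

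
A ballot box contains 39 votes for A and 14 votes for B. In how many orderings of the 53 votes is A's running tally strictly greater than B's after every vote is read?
Strict-lead orderings = 1133952785000

Total orderings of the 53 votes with 39 for A: C(53, 39) = 2403979904200. By the Bertrand ballot formula (Cycle Lemma / reflection principle), the number of orderings in which A is strictly ahead of B throughout is (p − q)/(p + q) · C(p + q, p) = (39 − 14)/(39 + 14) · 2403979904200 = 1133952785000.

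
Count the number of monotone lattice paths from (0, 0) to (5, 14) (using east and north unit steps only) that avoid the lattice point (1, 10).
Number of paths = 10858

Total paths from (0, 0) to (5, 14): C(19, 5) = 11628. Paths through (1, 10): (paths (0, 0) → (1, 10)) × (paths (1, 10) → (5, 14)) = C(11, 1) · C(8, 4) = 11 · 70 = 770. Avoidance count = 11628 − 770 = 10858.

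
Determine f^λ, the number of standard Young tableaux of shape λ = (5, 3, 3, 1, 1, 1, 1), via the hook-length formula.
# SYT of shape (5, 3, 3, 1, 1, 1, 1) = 122850

Hook-length formula: f^λ = n! / Π hook(c), product over all cells c of the Young diagram. For λ = (5, 3, 3, 1, 1, 1, 1), n = 15 boxes. Hook lengths by row (left-to-right, top-to-bottom): [11, 6, 5, 2, 1]; [8, 3, 2]; [7, 2, 1]; [4]; [3]; [2]; [1]. Product of hooks = 10644480. So f^λ = 15! / 10644480 = 1307674368000 / 10644480 = 122850.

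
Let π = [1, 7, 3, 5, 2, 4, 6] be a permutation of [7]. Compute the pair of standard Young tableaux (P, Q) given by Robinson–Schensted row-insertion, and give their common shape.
P = [1, 2, 4, 6] / [3, 5] / [7];  Q = [1, 2, 4, 7] / [3, 6] / [5];  common shape = (4, 2, 1)

Row-insert the values π_1, π_2, … into P one at a time, bumping the leftmost entry strictly greater than the inserted value down to the next row. The recording tableau Q records, in position (i, j), the step at which that cell was added to P.
  Insert 1 (step 1): P = [1];  Q = [1]
  Insert 7 (step 2): P = [1, 7];  Q = [1, 2]
  Insert 3 (step 3): P = [1, 3] / [7];  Q = [1, 2] / [3]
  Insert 5 (step 4): P = [1, 3, 5] / [7];  Q = [1, 2, 4] / [3]
  Insert 2 (step 5): P = [1, 2, 5] / [3] / [7];  Q = [1, 2, 4] / [3] / [5]
  Insert 4 (step 6): P = [1, 2, 4] / [3, 5] / [7];  Q = [1, 2, 4] / [3, 6] / [5]
  Insert 6 (step 7): P = [1, 2, 4, 6] / [3, 5] / [7];  Q = [1, 2, 4, 7] / [3, 6] / [5]
Final shape: (4, 2, 1).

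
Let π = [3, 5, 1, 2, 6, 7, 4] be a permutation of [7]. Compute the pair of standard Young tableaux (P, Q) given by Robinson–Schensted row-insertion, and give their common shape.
P = [1, 2, 4, 7] / [3, 5, 6];  Q = [1, 2, 5, 6] / [3, 4, 7];  common shape = (4, 3)

Row-insert the values π_1, π_2, … into P one at a time, bumping the leftmost entry strictly greater than the inserted value down to the next row. The recording tableau Q records, in position (i, j), the step at which that cell was added to P.
  Insert 3 (step 1): P = [3];  Q = [1]
  Insert 5 (step 2): P = [3, 5];  Q = [1, 2]
  Insert 1 (step 3): P = [1, 5] / [3];  Q = [1, 2] / [3]
  Insert 2 (step 4): P = [1, 2] / [3, 5];  Q = [1, 2] / [3, 4]
  Insert 6 (step 5): P = [1, 2, 6] / [3, 5];  Q = [1, 2, 5] / [3, 4]
  Insert 7 (step 6): P = [1, 2, 6, 7] / [3, 5];  Q = [1, 2, 5, 6] / [3, 4]
  Insert 4 (step 7): P = [1, 2, 4, 7] / [3, 5, 6];  Q = [1, 2, 5, 6] / [3, 4, 7]
Final shape: (4, 3).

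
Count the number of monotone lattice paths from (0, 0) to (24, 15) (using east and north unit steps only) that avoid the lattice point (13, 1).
Number of paths = 25078437060

Total paths from (0, 0) to (24, 15): C(39, 24) = 25140840660. Paths through (13, 1): (paths (0, 0) → (13, 1)) × (paths (13, 1) → (24, 15)) = C(14, 13) · C(25, 11) = 14 · 4457400 = 62403600. Avoidance count = 25140840660 − 62403600 = 25078437060.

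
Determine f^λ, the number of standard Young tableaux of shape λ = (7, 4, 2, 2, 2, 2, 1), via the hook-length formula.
# SYT of shape (7, 4, 2, 2, 2, 2, 1) = 86822400

Hook-length formula: f^λ = n! / Π hook(c), product over all cells c of the Young diagram. For λ = (7, 4, 2, 2, 2, 2, 1), n = 20 boxes. Hook lengths by row (left-to-right, top-to-bottom): [13, 11, 6, 5, 3, 2, 1]; [9, 7, 2, 1]; [6, 4]; [5, 3]; [4, 2]; [3, 1]; [1]. Product of hooks = 28021593600. So f^λ = 20! / 28021593600 = 2432902008176640000 / 28021593600 = 86822400.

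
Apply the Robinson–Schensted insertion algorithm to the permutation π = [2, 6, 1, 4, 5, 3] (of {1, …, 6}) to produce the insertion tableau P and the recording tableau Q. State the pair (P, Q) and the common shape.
P = [1, 3, 5] / [2, 4] / [6];  Q = [1, 2, 5] / [3, 4] / [6];  common shape = (3, 2, 1)

Row-insert the values π_1, π_2, … into P one at a time, bumping the leftmost entry strictly greater than the inserted value down to the next row. The recording tableau Q records, in position (i, j), the step at which that cell was added to P.
  Insert 2 (step 1): P = [2];  Q = [1]
  Insert 6 (step 2): P = [2, 6];  Q = [1, 2]
  Insert 1 (step 3): P = [1, 6] / [2];  Q = [1, 2] / [3]
  Insert 4 (step 4): P = [1, 4] / [2, 6];  Q = [1, 2] / [3, 4]
  Insert 5 (step 5): P = [1, 4, 5] / [2, 6];  Q = [1, 2, 5] / [3, 4]
  Insert 3 (step 6): P = [1, 3, 5] / [2, 4] / [6];  Q = [1, 2, 5] / [3, 4] / [6]
Final shape: (3, 2, 1).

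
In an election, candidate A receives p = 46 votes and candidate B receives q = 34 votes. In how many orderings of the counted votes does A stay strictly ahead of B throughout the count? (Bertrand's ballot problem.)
Strict-lead orderings = 6608222917372422478860

Total orderings of the 80 votes with 46 for A: C(80, 46) = 44054819449149483192400. By the Bertrand ballot formula (Cycle Lemma / reflection principle), the number of orderings in which A is strictly ahead of B throughout is (p − q)/(p + q) · C(p + q, p) = (46 − 34)/(46 + 34) · 44054819449149483192400 = 6608222917372422478860.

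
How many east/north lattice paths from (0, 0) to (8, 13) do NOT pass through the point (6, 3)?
Number of paths = 197946

Total paths from (0, 0) to (8, 13): C(21, 8) = 203490. Paths through (6, 3): (paths (0, 0) → (6, 3)) × (paths (6, 3) → (8, 13)) = C(9, 6) · C(12, 2) = 84 · 66 = 5544. Avoidance count = 203490 − 5544 = 197946.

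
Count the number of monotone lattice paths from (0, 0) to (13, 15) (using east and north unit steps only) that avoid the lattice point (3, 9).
Number of paths = 35680400

Total paths from (0, 0) to (13, 15): C(28, 13) = 37442160. Paths through (3, 9): (paths (0, 0) → (3, 9)) × (paths (3, 9) → (13, 15)) = C(12, 3) · C(16, 10) = 220 · 8008 = 1761760. Avoidance count = 37442160 − 1761760 = 35680400.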